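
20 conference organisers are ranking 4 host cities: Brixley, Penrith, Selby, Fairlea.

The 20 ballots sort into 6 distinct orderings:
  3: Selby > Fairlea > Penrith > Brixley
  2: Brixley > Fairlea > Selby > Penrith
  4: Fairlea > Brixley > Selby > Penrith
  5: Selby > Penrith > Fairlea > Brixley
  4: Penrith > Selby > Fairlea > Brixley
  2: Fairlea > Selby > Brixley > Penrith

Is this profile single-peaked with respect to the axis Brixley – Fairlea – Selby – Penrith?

Axis positions: Brixley=1, Fairlea=2, Selby=3, Penrith=4.
Ballot type 1 (peak Selby at position 3): ranking walks positions 3-2-4-1, expanding outward from the peak — single-peaked.
Ballot type 2 (peak Brixley at position 1): ranking walks positions 1-2-3-4, expanding outward from the peak — single-peaked.
Ballot type 3 (peak Fairlea at position 2): ranking walks positions 2-1-3-4, expanding outward from the peak — single-peaked.
Ballot type 4 (peak Selby at position 3): ranking walks positions 3-4-2-1, expanding outward from the peak — single-peaked.
Ballot type 5 (peak Penrith at position 4): ranking walks positions 4-3-2-1, expanding outward from the peak — single-peaked.
Ballot type 6 (peak Fairlea at position 2): ranking walks positions 2-3-1-4, expanding outward from the peak — single-peaked.
Every ranking is single-peaked on this axis.

yes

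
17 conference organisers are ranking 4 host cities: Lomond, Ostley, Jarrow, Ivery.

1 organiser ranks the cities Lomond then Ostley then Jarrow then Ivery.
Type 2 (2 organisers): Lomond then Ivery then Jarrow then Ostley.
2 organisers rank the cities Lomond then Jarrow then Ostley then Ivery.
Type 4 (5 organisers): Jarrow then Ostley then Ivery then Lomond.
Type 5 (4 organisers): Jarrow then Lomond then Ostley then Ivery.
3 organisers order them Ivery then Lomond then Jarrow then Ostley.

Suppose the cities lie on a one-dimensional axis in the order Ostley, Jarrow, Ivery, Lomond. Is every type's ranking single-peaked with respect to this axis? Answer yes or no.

no

Axis positions: Ostley=1, Jarrow=2, Ivery=3, Lomond=4.
Type 1: ranking walks positions 4-1-2-3; Ostley is ranked above Ivery even though Ivery lies between Ostley and the peak Lomond on the axis — preferences dip and rise again. Not single-peaked.
Type 2 (peak Lomond at position 4): ranking walks positions 4-3-2-1, expanding outward from the peak — single-peaked.
Type 3: ranking walks positions 4-2-1-3; Jarrow is ranked above Ivery even though Ivery lies between Jarrow and the peak Lomond on the axis — preferences dip and rise again. Not single-peaked.
Type 4 (peak Jarrow at position 2): ranking walks positions 2-1-3-4, expanding outward from the peak — single-peaked.
Type 5: ranking walks positions 2-4-1-3; Lomond is ranked above Ivery even though Ivery lies between Lomond and the peak Jarrow on the axis — preferences dip and rise again. Not single-peaked.
Type 6 (peak Ivery at position 3): ranking walks positions 3-4-2-1, expanding outward from the peak — single-peaked.
Type 1 violates single-peakedness, so the profile is not single-peaked on this axis.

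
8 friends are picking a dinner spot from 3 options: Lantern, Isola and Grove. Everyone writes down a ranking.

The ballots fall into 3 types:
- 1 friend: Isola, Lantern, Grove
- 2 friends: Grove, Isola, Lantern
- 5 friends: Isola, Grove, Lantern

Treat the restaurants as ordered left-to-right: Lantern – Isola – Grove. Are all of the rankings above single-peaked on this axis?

yes

Axis positions: Lantern=1, Isola=2, Grove=3.
Type 1 (peak Isola at position 2): ranking walks positions 2-1-3, expanding outward from the peak — single-peaked.
Type 2 (peak Grove at position 3): ranking walks positions 3-2-1, expanding outward from the peak — single-peaked.
Type 3 (peak Isola at position 2): ranking walks positions 2-3-1, expanding outward from the peak — single-peaked.
Every ranking is single-peaked on this axis.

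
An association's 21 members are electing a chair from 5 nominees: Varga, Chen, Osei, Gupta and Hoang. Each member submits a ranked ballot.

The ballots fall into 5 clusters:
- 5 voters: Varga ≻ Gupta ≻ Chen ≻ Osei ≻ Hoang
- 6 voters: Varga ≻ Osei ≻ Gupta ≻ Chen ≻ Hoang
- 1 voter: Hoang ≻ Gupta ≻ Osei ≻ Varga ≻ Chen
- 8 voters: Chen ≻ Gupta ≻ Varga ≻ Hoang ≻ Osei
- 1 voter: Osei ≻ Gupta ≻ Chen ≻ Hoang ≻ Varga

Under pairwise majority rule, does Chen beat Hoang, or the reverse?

Ballots ranking Chen above Hoang: 5 + 6 + 8 + 1 = 20.
Ballots ranking Hoang above Chen: 21 − 20 = 1.
Chen wins the head-to-head 20–1.

Chen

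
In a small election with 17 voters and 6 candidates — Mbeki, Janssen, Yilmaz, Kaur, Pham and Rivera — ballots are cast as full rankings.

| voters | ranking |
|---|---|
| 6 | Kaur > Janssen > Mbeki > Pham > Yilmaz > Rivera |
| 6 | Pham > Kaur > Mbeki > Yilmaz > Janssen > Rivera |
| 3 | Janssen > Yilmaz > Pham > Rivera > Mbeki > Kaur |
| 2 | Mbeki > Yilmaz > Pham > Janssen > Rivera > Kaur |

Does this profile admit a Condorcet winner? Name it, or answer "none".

Head-to-head results (17 voters):
Mbeki vs Janssen: Janssen, 9–8.
Mbeki vs Yilmaz: Mbeki is ranked higher on 6+6+2 = 14 ballots, Yilmaz on 3. Mbeki wins 14–3.
Mbeki vs Kaur: Mbeki preferred on 3+2 = 5 ballots; Kaur wins 12–5.
Mbeki–Pham: Pham 9–8.
Mbeki vs Rivera: Mbeki is ranked higher on 6+6+2 = 14 ballots, Rivera on 3. Mbeki wins 14–3.
Janssen vs Yilmaz: Janssen wins 9–8.
Janssen vs Kaur: Kaur wins 12–5.
Janssen vs Pham: 6+3 = 9 for Janssen, 8 for Pham — Janssen by 9–8.
Janssen vs Rivera: 17 to 0, Janssen.
Yilmaz vs Kaur: Yilmaz preferred on 3+2 = 5 ballots; Kaur wins 12–5.
Yilmaz vs Pham: Yilmaz is ranked higher on 3+2 = 5 ballots, Pham on 12. Pham wins 12–5.
Yilmaz vs Rivera: 6+6+3+2 = 17 for Yilmaz, 0 for Rivera — Yilmaz by 17–0.
Kaur vs Pham: Kaur is ranked higher on 6 ballots, Pham on 11. Pham wins 11–6.
Kaur–Rivera: Kaur 12–5.
Pham vs Rivera: Pham preferred on 6+6+3+2 = 17 ballots; Pham wins 17–0.
Every candidate loses at least once (Mbeki loses to Janssen; Janssen loses to Kaur; Yilmaz loses to Mbeki; Kaur loses to Pham; Pham loses to Janssen; Rivera loses to Mbeki). The majority relation contains the cycle Janssen beats Pham beats Kaur beats Janssen, so there is no Condorcet winner.

none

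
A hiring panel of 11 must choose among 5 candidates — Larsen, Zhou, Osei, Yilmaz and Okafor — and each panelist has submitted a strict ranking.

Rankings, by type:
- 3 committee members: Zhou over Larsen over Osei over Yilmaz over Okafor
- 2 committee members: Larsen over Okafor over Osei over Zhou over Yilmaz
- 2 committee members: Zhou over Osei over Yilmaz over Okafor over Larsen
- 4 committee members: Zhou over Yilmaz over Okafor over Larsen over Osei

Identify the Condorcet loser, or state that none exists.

none

Head-to-head results (11 committee members):
Larsen vs Zhou: Zhou wins 9–2.
Larsen vs Osei: Larsen, 9–2.
Larsen vs Yilmaz: Larsen preferred on 3+2 = 5 ballots; Yilmaz wins 6–5.
Larsen vs Okafor: 3+2 = 5 for Larsen, 6 for Okafor — Okafor by 6–5.
Zhou vs Osei: 9 to 2, Zhou.
Zhou–Yilmaz: Zhou 11–0.
Zhou–Okafor: Zhou 9–2.
Osei vs Yilmaz: 3+2+2 = 7 for Osei, 4 for Yilmaz — Osei by 7–4.
Osei vs Okafor: Okafor, 6–5.
Yilmaz vs Okafor: Yilmaz, 9–2.
No candidate is winless: Larsen beats Osei; Zhou beats Larsen; Osei beats Yilmaz; Yilmaz beats Larsen; Okafor beats Larsen. There is no Condorcet loser.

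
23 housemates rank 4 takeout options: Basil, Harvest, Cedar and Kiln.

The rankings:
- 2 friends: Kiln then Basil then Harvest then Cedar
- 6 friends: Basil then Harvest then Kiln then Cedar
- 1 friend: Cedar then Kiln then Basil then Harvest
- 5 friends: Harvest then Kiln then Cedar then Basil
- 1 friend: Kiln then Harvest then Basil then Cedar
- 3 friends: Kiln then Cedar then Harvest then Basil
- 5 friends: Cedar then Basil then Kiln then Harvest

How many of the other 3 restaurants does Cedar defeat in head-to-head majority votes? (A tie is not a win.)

1

Cedar against each rival (23 friends):
Cedar vs Basil: 14 to 9, Cedar.
Cedar vs Harvest: 1+3+5 = 9 for Cedar, 14 for Harvest — Harvest by 14–9.
Cedar vs Kiln: Cedar preferred on 1+5 = 6 ballots; Kiln wins 17–6.
Cedar beats Basil; loses to Harvest, Kiln — 1 pairwise win.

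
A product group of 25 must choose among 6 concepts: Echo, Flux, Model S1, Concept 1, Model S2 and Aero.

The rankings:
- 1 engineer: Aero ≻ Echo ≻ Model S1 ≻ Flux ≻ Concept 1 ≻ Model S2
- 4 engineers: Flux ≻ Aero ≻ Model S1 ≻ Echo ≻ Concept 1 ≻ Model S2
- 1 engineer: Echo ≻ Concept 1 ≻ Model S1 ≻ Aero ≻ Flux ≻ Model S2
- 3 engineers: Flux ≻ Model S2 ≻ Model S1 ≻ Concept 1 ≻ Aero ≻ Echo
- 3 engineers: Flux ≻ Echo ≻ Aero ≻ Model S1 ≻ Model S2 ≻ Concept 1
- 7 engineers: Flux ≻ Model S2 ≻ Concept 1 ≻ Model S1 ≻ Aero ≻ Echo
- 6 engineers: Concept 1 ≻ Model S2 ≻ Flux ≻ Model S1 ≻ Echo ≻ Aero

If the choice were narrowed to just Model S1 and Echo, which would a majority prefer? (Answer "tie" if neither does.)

Model S1

Ballots ranking Model S1 above Echo: 4 + 3 + 7 + 6 = 20.
Ballots ranking Echo above Model S1: 25 − 20 = 5.
Model S1 wins the head-to-head 20–5.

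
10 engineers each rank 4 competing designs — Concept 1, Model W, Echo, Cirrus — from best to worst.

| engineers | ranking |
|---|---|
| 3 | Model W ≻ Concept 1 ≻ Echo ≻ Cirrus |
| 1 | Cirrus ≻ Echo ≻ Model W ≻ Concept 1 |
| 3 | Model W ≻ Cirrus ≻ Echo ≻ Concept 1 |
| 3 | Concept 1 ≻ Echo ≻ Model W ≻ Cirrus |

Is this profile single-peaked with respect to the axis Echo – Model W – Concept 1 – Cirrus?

Axis positions: Echo=1, Model W=2, Concept 1=3, Cirrus=4.
Cluster 1 (peak Model W at position 2): ranking walks positions 2-3-1-4, expanding outward from the peak — single-peaked.
Cluster 2: ranking walks positions 4-1-2-3; Echo is ranked above Concept 1 even though Concept 1 lies between Echo and the peak Cirrus on the axis — preferences dip and rise again. Not single-peaked.
Cluster 3: ranking walks positions 2-4-1-3; Cirrus is ranked above Concept 1 even though Concept 1 lies between Cirrus and the peak Model W on the axis — preferences dip and rise again. Not single-peaked.
Cluster 4: ranking walks positions 3-1-2-4; Echo is ranked above Model W even though Model W lies between Echo and the peak Concept 1 on the axis — preferences dip and rise again. Not single-peaked.
Cluster 2 violates single-peakedness, so the profile is not single-peaked on this axis.

no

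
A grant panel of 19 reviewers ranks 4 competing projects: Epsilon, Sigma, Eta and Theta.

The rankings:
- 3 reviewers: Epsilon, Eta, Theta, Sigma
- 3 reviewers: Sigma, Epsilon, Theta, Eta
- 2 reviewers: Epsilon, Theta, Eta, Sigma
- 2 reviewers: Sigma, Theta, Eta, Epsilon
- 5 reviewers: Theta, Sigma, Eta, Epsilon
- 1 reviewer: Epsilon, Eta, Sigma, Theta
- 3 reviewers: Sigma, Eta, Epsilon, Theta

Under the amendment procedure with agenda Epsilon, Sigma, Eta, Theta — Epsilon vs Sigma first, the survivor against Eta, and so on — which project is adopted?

Theta

Round 1: Epsilon vs Sigma — 6–13, Sigma advances.
Round 2: Sigma vs Eta — 13–6, Sigma advances.
Round 3: Sigma vs Theta — 9–10, Theta advances.
The agenda winner is Theta.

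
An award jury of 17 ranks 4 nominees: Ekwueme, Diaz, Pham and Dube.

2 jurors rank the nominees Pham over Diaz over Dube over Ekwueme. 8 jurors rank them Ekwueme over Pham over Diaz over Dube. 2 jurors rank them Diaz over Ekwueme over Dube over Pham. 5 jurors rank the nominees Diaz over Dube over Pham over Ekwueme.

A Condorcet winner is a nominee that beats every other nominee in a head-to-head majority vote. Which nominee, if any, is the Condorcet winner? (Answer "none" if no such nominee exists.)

Check each pair by majority over 17 ballots:
Ekwueme vs Diaz: 8 to 9, Diaz.
Ekwueme vs Pham: 10 to 7, Ekwueme.
Ekwueme vs Dube: 8+2 = 10 for Ekwueme, 7 for Dube — Ekwueme by 10–7.
Diaz vs Pham: 7 to 10, Pham.
Diaz vs Dube: Diaz preferred on 2+8+2+5 = 17 ballots; Diaz wins 17–0.
Pham vs Dube: Pham preferred on 2+8 = 10 ballots; Pham wins 10–7.
Each nominee drops at least one matchup (Ekwueme loses to Diaz; Diaz loses to Pham; Pham loses to Ekwueme; Dube loses to Ekwueme); the cycle Ekwueme beats Pham beats Diaz beats Ekwueme rules out a Condorcet winner.

none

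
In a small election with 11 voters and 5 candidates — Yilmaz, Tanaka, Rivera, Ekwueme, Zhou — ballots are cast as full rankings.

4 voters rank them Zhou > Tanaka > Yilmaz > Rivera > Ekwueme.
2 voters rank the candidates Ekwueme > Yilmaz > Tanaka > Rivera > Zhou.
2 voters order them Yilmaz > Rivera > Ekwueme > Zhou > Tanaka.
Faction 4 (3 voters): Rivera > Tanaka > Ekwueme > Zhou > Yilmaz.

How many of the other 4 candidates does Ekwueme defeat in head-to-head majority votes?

1

Ekwueme against each rival (11 voters):
Ekwueme–Yilmaz: Yilmaz 6–5.
Ekwueme vs Tanaka: 4 to 7, Tanaka.
Ekwueme vs Rivera: Ekwueme preferred on 2 ballots; Rivera wins 9–2.
Ekwueme vs Zhou: 2+2+3 = 7 for Ekwueme, 4 for Zhou — Ekwueme by 7–4.
Ekwueme beats Zhou; loses to Yilmaz, Tanaka, Rivera — 1 pairwise win.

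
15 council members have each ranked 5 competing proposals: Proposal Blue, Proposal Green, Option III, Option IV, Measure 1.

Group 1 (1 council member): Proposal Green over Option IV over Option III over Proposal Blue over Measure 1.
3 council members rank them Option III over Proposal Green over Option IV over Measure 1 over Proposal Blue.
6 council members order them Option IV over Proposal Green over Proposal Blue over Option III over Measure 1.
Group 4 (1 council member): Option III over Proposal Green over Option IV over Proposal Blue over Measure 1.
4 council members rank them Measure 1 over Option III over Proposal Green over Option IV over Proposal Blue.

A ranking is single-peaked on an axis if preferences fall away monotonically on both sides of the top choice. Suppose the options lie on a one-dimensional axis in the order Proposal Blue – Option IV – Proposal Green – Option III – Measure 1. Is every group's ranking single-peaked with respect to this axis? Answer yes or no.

yes

Axis positions: Proposal Blue=1, Option IV=2, Proposal Green=3, Option III=4, Measure 1=5.
Group 1 (peak Proposal Green at position 3): ranking walks positions 3-2-4-1-5, expanding outward from the peak — single-peaked.
Group 2 (peak Option III at position 4): ranking walks positions 4-3-2-5-1, expanding outward from the peak — single-peaked.
Group 3 (peak Option IV at position 2): ranking walks positions 2-3-1-4-5, expanding outward from the peak — single-peaked.
Group 4 (peak Option III at position 4): ranking walks positions 4-3-2-1-5, expanding outward from the peak — single-peaked.
Group 5 (peak Measure 1 at position 5): ranking walks positions 5-4-3-2-1, expanding outward from the peak — single-peaked.
Every ranking is single-peaked on this axis.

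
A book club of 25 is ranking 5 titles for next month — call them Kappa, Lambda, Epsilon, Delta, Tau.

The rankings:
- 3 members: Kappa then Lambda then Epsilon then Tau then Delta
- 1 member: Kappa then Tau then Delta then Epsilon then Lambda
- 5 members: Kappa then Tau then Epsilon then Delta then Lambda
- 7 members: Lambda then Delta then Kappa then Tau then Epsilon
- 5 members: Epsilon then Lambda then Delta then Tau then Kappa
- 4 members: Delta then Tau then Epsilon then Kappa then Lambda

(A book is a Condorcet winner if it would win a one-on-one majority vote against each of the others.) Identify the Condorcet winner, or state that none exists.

Check each pair by majority over 25 ballots:
Kappa vs Lambda: Kappa is ranked higher on 3+1+5+4 = 13 ballots, Lambda on 12. Kappa wins 13–12.
Kappa vs Epsilon: Kappa is ranked higher on 3+1+5+7 = 16 ballots, Epsilon on 9. Kappa wins 16–9.
Kappa vs Delta: Kappa preferred on 3+1+5 = 9 ballots; Delta wins 16–9.
Kappa vs Tau: Kappa preferred on 3+1+5+7 = 16 ballots; Kappa wins 16–9.
Lambda vs Epsilon: 3+7 = 10 for Lambda, 15 for Epsilon — Epsilon by 15–10.
Lambda vs Delta: Lambda preferred on 3+7+5 = 15 ballots; Lambda wins 15–10.
Lambda vs Tau: 15 to 10, Lambda.
Epsilon vs Delta: Epsilon is ranked higher on 3+5+5 = 13 ballots, Delta on 12. Epsilon wins 13–12.
Epsilon vs Tau: Epsilon is ranked higher on 3+5 = 8 ballots, Tau on 17. Tau wins 17–8.
Delta vs Tau: Delta preferred on 7+5+4 = 16 ballots; Delta wins 16–9.
No book is unbeaten: Kappa loses to Delta; Lambda loses to Kappa; Epsilon loses to Kappa; Delta loses to Lambda; Tau loses to Kappa. In particular Kappa → Lambda → Delta → Kappa is a majority cycle — no Condorcet winner exists.

none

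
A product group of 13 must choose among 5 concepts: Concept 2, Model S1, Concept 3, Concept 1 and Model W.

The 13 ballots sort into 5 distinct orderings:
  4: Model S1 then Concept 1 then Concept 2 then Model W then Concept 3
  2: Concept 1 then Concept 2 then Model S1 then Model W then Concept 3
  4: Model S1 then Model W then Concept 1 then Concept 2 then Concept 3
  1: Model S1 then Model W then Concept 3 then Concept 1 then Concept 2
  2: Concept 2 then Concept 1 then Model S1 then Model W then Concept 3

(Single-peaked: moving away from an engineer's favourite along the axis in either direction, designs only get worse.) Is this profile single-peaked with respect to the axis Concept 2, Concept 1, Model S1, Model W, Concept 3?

Axis positions: Concept 2=1, Concept 1=2, Model S1=3, Model W=4, Concept 3=5.
Type 1 (peak Model S1 at position 3): ranking walks positions 3-2-1-4-5, expanding outward from the peak — single-peaked.
Type 2 (peak Concept 1 at position 2): ranking walks positions 2-1-3-4-5, expanding outward from the peak — single-peaked.
Type 3 (peak Model S1 at position 3): ranking walks positions 3-4-2-1-5, expanding outward from the peak — single-peaked.
Type 4 (peak Model S1 at position 3): ranking walks positions 3-4-5-2-1, expanding outward from the peak — single-peaked.
Type 5 (peak Concept 2 at position 1): ranking walks positions 1-2-3-4-5, expanding outward from the peak — single-peaked.
Every ranking is single-peaked on this axis.

yes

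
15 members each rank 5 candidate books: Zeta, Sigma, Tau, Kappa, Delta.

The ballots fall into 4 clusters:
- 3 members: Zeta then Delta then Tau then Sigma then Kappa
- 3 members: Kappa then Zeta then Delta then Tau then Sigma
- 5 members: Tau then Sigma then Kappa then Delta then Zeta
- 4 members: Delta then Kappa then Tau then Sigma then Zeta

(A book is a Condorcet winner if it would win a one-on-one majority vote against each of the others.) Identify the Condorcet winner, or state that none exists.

Check each pair by majority over 15 ballots:
Zeta vs Sigma: Sigma, 9–6.
Zeta vs Tau: Tau, 9–6.
Zeta vs Kappa: Kappa wins 12–3.
Zeta–Delta: Delta 9–6.
Sigma vs Tau: Tau wins 15–0.
Sigma vs Kappa: Sigma wins 8–7.
Sigma–Delta: Delta 10–5.
Tau vs Kappa: Tau wins 8–7.
Tau vs Delta: Delta, 10–5.
Kappa vs Delta: Kappa wins 8–7.
No book is unbeaten: Zeta loses to Sigma; Sigma loses to Tau; Tau loses to Delta; Kappa loses to Sigma; Delta loses to Kappa. In particular Sigma > Kappa > Delta > Sigma is a majority cycle — no Condorcet winner exists.

none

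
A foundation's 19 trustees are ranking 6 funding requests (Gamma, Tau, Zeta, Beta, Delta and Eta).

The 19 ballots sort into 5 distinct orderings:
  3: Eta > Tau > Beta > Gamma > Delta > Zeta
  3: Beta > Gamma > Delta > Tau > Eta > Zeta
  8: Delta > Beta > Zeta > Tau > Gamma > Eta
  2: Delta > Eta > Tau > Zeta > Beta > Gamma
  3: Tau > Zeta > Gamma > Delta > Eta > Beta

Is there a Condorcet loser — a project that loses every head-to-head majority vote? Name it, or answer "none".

Eta

Pairwise majorities:
Gamma vs Tau: Gamma is ranked higher on 3 ballots, Tau on 16. Tau wins 16–3.
Gamma vs Zeta: Zeta wins 13–6.
Gamma vs Beta: Beta, 16–3.
Gamma vs Delta: 9 to 10, Delta.
Gamma vs Eta: Gamma preferred on 3+8+3 = 14 ballots; Gamma wins 14–5.
Tau–Zeta: Tau 11–8.
Tau vs Beta: Beta, 11–8.
Tau vs Delta: Tau preferred on 3+3 = 6 ballots; Delta wins 13–6.
Tau vs Eta: Tau is ranked higher on 3+8+3 = 14 ballots, Eta on 5. Tau wins 14–5.
Zeta vs Beta: 5 to 14, Beta.
Zeta vs Delta: 3 to 16, Delta.
Zeta vs Eta: Zeta preferred on 8+3 = 11 ballots; Zeta wins 11–8.
Beta vs Delta: Delta wins 13–6.
Beta vs Eta: Beta, 11–8.
Delta vs Eta: Delta wins 16–3.
Eta loses to every other project — it is the Condorcet loser.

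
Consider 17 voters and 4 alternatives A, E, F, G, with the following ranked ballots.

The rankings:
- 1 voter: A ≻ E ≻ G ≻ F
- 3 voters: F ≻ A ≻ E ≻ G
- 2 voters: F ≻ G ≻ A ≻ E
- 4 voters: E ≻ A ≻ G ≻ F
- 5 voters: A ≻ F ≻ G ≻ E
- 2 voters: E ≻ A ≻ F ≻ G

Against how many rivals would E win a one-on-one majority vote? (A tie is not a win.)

1

E against each rival (17 voters):
E vs A: 4+2 = 6 for E, 11 for A — A by 11–6.
E vs F: F wins 10–7.
E vs G: E preferred on 1+3+4+2 = 10 ballots; E wins 10–7.
E beats G; loses to A, F — 1 pairwise win.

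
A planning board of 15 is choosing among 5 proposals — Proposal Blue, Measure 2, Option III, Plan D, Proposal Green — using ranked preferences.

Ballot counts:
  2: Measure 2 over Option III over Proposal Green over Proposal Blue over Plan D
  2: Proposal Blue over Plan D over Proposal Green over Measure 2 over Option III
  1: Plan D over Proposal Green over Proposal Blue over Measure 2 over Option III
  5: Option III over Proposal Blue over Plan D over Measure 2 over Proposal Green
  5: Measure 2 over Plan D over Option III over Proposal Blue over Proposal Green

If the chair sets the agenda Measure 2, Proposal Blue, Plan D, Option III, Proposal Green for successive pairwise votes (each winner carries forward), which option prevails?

Round 1: Measure 2 vs Proposal Blue — 7–8, Proposal Blue advances.
Round 2: Proposal Blue vs Plan D — 9–6, Proposal Blue advances.
Round 3: Proposal Blue vs Option III — 3–12, Option III advances.
Round 4: Option III vs Proposal Green — 12–3, Option III advances.
The agenda winner is Option III.

Option III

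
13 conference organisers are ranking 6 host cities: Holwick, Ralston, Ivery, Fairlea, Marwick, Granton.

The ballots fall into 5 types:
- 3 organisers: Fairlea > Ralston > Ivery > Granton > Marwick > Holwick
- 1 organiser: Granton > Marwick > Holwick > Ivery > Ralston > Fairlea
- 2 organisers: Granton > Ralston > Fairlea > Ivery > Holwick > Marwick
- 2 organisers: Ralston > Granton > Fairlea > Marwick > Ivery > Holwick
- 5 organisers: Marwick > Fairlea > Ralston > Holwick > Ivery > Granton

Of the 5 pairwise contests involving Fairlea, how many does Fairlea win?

Fairlea against each rival (13 organisers):
Fairlea vs Holwick: Fairlea wins 12–1.
Fairlea vs Ralston: Fairlea, 8–5.
Fairlea vs Ivery: Fairlea is ranked higher on 3+2+2+5 = 12 ballots, Ivery on 1. Fairlea wins 12–1.
Fairlea vs Marwick: Fairlea is ranked higher on 3+2+2 = 7 ballots, Marwick on 6. Fairlea wins 7–6.
Fairlea vs Granton: Fairlea is ranked higher on 3+5 = 8 ballots, Granton on 5. Fairlea wins 8–5.
Fairlea beats Holwick, Ralston, Ivery, Marwick, Granton — 5 pairwise wins.

5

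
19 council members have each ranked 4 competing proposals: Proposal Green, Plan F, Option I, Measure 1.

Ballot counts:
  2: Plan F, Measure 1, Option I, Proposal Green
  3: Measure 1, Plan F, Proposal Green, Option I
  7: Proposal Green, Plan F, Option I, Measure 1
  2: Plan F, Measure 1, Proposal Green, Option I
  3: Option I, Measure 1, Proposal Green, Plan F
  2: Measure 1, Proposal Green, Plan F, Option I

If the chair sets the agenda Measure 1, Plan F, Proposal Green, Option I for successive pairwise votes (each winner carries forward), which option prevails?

Proposal Green

Round 1: Measure 1 vs Plan F — 8–11, Plan F advances.
Round 2: Plan F vs Proposal Green — 7–12, Proposal Green advances.
Round 3: Proposal Green vs Option I — 14–5, Proposal Green advances.
The agenda winner is Proposal Green.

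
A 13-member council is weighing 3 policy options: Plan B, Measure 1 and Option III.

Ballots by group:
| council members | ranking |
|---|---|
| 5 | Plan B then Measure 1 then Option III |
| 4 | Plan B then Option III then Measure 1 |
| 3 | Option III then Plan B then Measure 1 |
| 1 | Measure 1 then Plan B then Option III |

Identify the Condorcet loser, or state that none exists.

Pairwise majorities:
Plan B vs Measure 1: Plan B, 12–1.
Plan B vs Option III: Plan B preferred on 5+4+1 = 10 ballots; Plan B wins 10–3.
Measure 1–Option III: Option III 7–6.
Measure 1 is beaten in every head-to-head and is the Condorcet loser.

Measure 1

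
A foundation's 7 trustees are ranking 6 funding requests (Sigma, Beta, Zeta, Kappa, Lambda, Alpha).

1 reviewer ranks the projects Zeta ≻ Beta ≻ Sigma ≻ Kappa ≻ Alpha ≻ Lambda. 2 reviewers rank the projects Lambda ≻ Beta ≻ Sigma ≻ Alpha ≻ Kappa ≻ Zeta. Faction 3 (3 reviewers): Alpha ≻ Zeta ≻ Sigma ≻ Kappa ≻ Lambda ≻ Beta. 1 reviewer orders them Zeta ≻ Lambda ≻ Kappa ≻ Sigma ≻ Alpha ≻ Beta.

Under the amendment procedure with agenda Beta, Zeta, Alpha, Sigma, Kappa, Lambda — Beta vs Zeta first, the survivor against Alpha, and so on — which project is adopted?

Sigma

Round 1: Beta vs Zeta — 2–5, Zeta advances.
Round 2: Zeta vs Alpha — 2–5, Alpha advances.
Round 3: Alpha vs Sigma — 3–4, Sigma advances.
Round 4: Sigma vs Kappa — 6–1, Sigma advances.
Round 5: Sigma vs Lambda — 4–3, Sigma advances.
The agenda winner is Sigma.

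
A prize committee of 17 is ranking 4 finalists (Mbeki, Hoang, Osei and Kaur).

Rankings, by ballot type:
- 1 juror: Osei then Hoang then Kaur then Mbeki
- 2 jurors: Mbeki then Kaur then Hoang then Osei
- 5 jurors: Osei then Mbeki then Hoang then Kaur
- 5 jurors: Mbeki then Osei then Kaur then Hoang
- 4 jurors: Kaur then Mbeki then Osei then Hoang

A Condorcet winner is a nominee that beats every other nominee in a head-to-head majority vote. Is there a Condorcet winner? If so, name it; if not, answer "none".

Check each pair by majority over 17 ballots:
Mbeki–Hoang: Mbeki 16–1.
Mbeki–Osei: Mbeki 11–6.
Mbeki vs Kaur: Mbeki, 12–5.
Hoang vs Osei: Osei wins 15–2.
Hoang vs Kaur: Kaur, 11–6.
Osei vs Kaur: Osei wins 11–6.
Only Mbeki has no losses; Mbeki is the Condorcet winner.

Mbeki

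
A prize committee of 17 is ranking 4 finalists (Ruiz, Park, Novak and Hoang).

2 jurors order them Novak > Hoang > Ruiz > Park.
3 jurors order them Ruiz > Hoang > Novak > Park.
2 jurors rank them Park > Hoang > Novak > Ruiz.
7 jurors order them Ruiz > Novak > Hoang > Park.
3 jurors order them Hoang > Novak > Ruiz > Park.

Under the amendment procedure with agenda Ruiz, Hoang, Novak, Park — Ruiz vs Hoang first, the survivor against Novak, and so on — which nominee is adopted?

Round 1: Ruiz vs Hoang — 10–7, Ruiz advances.
Round 2: Ruiz vs Novak — 10–7, Ruiz advances.
Round 3: Ruiz vs Park — 15–2, Ruiz advances.
The agenda winner is Ruiz.

Ruiz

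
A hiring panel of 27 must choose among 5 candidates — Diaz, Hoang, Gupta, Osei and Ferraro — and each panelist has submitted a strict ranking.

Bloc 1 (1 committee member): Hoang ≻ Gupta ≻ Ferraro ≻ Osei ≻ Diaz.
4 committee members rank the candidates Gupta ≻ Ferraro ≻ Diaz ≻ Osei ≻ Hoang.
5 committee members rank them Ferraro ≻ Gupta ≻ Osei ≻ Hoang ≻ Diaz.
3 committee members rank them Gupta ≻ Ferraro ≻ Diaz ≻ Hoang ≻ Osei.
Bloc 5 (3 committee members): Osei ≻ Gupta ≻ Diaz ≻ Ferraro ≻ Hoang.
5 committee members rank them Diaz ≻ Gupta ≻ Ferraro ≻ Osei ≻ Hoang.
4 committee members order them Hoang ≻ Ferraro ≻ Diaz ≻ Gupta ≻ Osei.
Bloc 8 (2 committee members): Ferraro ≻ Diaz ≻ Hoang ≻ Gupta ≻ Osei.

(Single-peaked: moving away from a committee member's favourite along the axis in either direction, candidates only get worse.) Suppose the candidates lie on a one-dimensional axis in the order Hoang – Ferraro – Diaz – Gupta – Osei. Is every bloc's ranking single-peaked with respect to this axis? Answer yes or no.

Axis positions: Hoang=1, Ferraro=2, Diaz=3, Gupta=4, Osei=5.
Bloc 1: ranking walks positions 1-4-2-5-3; Gupta is ranked above Ferraro even though Ferraro lies between Gupta and the peak Hoang on the axis — preferences dip and rise again. Not single-peaked.
Bloc 2: ranking walks positions 4-2-3-5-1; Ferraro is ranked above Diaz even though Diaz lies between Ferraro and the peak Gupta on the axis — preferences dip and rise again. Not single-peaked.
Bloc 3: ranking walks positions 2-4-5-1-3; Gupta is ranked above Diaz even though Diaz lies between Gupta and the peak Ferraro on the axis — preferences dip and rise again. Not single-peaked.
Bloc 4: ranking walks positions 4-2-3-1-5; Ferraro is ranked above Diaz even though Diaz lies between Ferraro and the peak Gupta on the axis — preferences dip and rise again. Not single-peaked.
Bloc 5 (peak Osei at position 5): ranking walks positions 5-4-3-2-1, expanding outward from the peak — single-peaked.
Bloc 6 (peak Diaz at position 3): ranking walks positions 3-4-2-5-1, expanding outward from the peak — single-peaked.
Bloc 7 (peak Hoang at position 1): ranking walks positions 1-2-3-4-5, expanding outward from the peak — single-peaked.
Bloc 8 (peak Ferraro at position 2): ranking walks positions 2-3-1-4-5, expanding outward from the peak — single-peaked.
Bloc 1 violates single-peakedness, so the profile is not single-peaked on this axis.

no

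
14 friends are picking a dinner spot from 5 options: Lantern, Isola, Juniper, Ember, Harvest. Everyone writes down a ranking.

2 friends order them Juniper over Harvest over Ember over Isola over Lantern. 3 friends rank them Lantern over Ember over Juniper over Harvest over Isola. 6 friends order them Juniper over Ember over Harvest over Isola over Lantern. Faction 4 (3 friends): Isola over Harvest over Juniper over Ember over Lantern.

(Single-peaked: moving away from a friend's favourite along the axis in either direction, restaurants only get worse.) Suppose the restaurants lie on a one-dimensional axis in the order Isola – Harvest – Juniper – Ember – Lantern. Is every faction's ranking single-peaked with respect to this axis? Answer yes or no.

yes

Axis positions: Isola=1, Harvest=2, Juniper=3, Ember=4, Lantern=5.
Faction 1 (peak Juniper at position 3): ranking walks positions 3-2-4-1-5, expanding outward from the peak — single-peaked.
Faction 2 (peak Lantern at position 5): ranking walks positions 5-4-3-2-1, expanding outward from the peak — single-peaked.
Faction 3 (peak Juniper at position 3): ranking walks positions 3-4-2-1-5, expanding outward from the peak — single-peaked.
Faction 4 (peak Isola at position 1): ranking walks positions 1-2-3-4-5, expanding outward from the peak — single-peaked.
Every ranking is single-peaked on this axis.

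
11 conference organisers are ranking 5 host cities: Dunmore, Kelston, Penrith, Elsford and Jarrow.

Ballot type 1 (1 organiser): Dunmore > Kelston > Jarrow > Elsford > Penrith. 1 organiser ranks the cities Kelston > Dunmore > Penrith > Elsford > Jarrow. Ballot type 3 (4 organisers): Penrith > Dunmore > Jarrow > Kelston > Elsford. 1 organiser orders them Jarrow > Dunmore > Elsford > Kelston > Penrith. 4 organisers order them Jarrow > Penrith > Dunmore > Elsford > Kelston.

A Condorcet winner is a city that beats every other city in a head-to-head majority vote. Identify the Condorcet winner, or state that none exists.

none

Head-to-head results (11 organisers):
Dunmore vs Kelston: 10 to 1, Dunmore.
Dunmore vs Penrith: 1+1+1 = 3 for Dunmore, 8 for Penrith — Penrith by 8–3.
Dunmore vs Elsford: 11 to 0, Dunmore.
Dunmore vs Jarrow: Dunmore is ranked higher on 1+1+4 = 6 ballots, Jarrow on 5. Dunmore wins 6–5.
Kelston vs Penrith: 1+1+1 = 3 for Kelston, 8 for Penrith — Penrith by 8–3.
Kelston vs Elsford: Kelston preferred on 1+1+4 = 6 ballots; Kelston wins 6–5.
Kelston vs Jarrow: Kelston preferred on 1+1 = 2 ballots; Jarrow wins 9–2.
Penrith vs Elsford: Penrith preferred on 1+4+4 = 9 ballots; Penrith wins 9–2.
Penrith vs Jarrow: 1+4 = 5 for Penrith, 6 for Jarrow — Jarrow by 6–5.
Elsford vs Jarrow: 1 for Elsford, 10 for Jarrow — Jarrow by 10–1.
Each city drops at least one matchup (Dunmore loses to Penrith; Kelston loses to Dunmore; Penrith loses to Jarrow; Elsford loses to Dunmore; Jarrow loses to Dunmore); the cycle Dunmore > Jarrow > Penrith > Dunmore rules out a Condorcet winner.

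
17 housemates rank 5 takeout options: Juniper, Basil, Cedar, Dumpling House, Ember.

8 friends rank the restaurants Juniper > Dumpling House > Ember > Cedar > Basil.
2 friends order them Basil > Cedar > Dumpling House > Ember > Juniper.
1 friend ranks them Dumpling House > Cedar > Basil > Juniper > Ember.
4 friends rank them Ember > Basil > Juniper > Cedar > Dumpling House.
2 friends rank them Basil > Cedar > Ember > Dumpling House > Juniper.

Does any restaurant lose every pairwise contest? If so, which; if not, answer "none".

Head-to-head results (17 friends):
Juniper vs Basil: Juniper is ranked higher on 8 ballots, Basil on 9. Basil wins 9–8.
Juniper vs Cedar: Juniper is ranked higher on 8+4 = 12 ballots, Cedar on 5. Juniper wins 12–5.
Juniper vs Dumpling House: Juniper is ranked higher on 8+4 = 12 ballots, Dumpling House on 5. Juniper wins 12–5.
Juniper vs Ember: Juniper wins 9–8.
Basil vs Cedar: Cedar wins 9–8.
Basil vs Dumpling House: Basil is ranked higher on 2+4+2 = 8 ballots, Dumpling House on 9. Dumpling House wins 9–8.
Basil vs Ember: 2+1+2 = 5 for Basil, 12 for Ember — Ember by 12–5.
Cedar vs Dumpling House: Dumpling House wins 9–8.
Cedar vs Ember: Ember, 12–5.
Dumpling House–Ember: Dumpling House 11–6.
Each restaurant has at least one pairwise win (Juniper beats Cedar; Basil beats Juniper; Cedar beats Basil; Dumpling House beats Basil; Ember beats Basil) — no Condorcet loser.

none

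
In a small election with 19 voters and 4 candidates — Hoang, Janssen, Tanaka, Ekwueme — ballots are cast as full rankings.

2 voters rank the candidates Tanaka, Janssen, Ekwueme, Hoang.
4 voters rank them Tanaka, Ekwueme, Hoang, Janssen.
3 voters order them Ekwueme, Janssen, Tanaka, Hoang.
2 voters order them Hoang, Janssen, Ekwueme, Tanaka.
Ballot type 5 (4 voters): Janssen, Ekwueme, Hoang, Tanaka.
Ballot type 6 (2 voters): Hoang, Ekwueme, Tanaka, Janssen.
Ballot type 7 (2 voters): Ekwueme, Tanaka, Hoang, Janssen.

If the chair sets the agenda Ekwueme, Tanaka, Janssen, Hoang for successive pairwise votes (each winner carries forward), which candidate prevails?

Ekwueme

Round 1: Ekwueme vs Tanaka — 13–6, Ekwueme advances.
Round 2: Ekwueme vs Janssen — 11–8, Ekwueme advances.
Round 3: Ekwueme vs Hoang — 15–4, Ekwueme advances.
The agenda winner is Ekwueme.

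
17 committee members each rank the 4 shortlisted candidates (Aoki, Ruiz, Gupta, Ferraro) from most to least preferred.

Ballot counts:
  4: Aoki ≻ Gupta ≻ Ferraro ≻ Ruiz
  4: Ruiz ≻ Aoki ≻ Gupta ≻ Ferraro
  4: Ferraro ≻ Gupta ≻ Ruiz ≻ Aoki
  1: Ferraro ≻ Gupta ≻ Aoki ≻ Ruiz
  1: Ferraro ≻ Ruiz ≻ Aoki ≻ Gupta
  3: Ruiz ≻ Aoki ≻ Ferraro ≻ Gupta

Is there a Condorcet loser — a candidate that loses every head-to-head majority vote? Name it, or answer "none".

Head-to-head results (17 committee members):
Aoki vs Ruiz: Ruiz, 12–5.
Aoki vs Gupta: Aoki is ranked higher on 4+4+1+3 = 12 ballots, Gupta on 5. Aoki wins 12–5.
Aoki vs Ferraro: Aoki wins 11–6.
Ruiz–Gupta: Gupta 9–8.
Ruiz vs Ferraro: Ferraro, 10–7.
Gupta vs Ferraro: Ferraro wins 9–8.
Each candidate has at least one pairwise win (Aoki beats Gupta; Ruiz beats Aoki; Gupta beats Ruiz; Ferraro beats Ruiz) — no Condorcet loser.

none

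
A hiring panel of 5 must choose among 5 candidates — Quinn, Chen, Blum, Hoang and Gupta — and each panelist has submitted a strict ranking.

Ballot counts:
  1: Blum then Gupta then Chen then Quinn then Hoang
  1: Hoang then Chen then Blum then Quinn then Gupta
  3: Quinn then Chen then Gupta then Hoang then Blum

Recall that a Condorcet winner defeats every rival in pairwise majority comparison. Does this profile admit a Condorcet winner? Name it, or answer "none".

Quinn

Check each pair by majority over 5 ballots:
Quinn vs Chen: Quinn is ranked higher on 3 ballots, Chen on 2. Quinn wins 3–2.
Quinn vs Blum: 3 to 2, Quinn.
Quinn vs Hoang: Quinn is ranked higher on 1+3 = 4 ballots, Hoang on 1. Quinn wins 4–1.
Quinn vs Gupta: Quinn wins 4–1.
Chen vs Blum: Chen wins 4–1.
Chen vs Hoang: Chen is ranked higher on 1+3 = 4 ballots, Hoang on 1. Chen wins 4–1.
Chen vs Gupta: 4 to 1, Chen.
Blum–Hoang: Hoang 4–1.
Blum vs Gupta: Blum is ranked higher on 1+1 = 2 ballots, Gupta on 3. Gupta wins 3–2.
Hoang vs Gupta: Hoang preferred on 1 ballot; Gupta wins 4–1.
Only Quinn has no losses; Quinn is the Condorcet winner.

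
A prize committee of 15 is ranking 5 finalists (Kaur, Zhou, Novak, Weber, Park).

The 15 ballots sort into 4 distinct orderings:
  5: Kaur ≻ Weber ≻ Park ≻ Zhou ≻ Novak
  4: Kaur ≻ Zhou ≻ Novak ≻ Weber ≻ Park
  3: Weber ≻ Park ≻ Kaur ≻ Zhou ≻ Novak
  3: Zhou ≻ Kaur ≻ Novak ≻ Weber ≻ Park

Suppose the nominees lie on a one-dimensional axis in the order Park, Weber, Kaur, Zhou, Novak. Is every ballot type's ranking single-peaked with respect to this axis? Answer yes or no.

yes

Axis positions: Park=1, Weber=2, Kaur=3, Zhou=4, Novak=5.
Ballot type 1 (peak Kaur at position 3): ranking walks positions 3-2-1-4-5, expanding outward from the peak — single-peaked.
Ballot type 2 (peak Kaur at position 3): ranking walks positions 3-4-5-2-1, expanding outward from the peak — single-peaked.
Ballot type 3 (peak Weber at position 2): ranking walks positions 2-1-3-4-5, expanding outward from the peak — single-peaked.
Ballot type 4 (peak Zhou at position 4): ranking walks positions 4-3-5-2-1, expanding outward from the peak — single-peaked.
Every ranking is single-peaked on this axis.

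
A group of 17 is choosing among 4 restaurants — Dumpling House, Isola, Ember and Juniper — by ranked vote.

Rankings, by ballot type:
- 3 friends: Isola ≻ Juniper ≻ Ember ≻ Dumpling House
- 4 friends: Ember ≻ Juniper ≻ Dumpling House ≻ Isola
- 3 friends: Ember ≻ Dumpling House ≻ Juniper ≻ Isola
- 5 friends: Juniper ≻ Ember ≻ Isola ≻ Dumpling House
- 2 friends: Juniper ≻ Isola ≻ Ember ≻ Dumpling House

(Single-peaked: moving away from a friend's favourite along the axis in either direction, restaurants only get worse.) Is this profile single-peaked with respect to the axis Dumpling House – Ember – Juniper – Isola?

yes

Axis positions: Dumpling House=1, Ember=2, Juniper=3, Isola=4.
Ballot type 1 (peak Isola at position 4): ranking walks positions 4-3-2-1, expanding outward from the peak — single-peaked.
Ballot type 2 (peak Ember at position 2): ranking walks positions 2-3-1-4, expanding outward from the peak — single-peaked.
Ballot type 3 (peak Ember at position 2): ranking walks positions 2-1-3-4, expanding outward from the peak — single-peaked.
Ballot type 4 (peak Juniper at position 3): ranking walks positions 3-2-4-1, expanding outward from the peak — single-peaked.
Ballot type 5 (peak Juniper at position 3): ranking walks positions 3-4-2-1, expanding outward from the peak — single-peaked.
Every ranking is single-peaked on this axis.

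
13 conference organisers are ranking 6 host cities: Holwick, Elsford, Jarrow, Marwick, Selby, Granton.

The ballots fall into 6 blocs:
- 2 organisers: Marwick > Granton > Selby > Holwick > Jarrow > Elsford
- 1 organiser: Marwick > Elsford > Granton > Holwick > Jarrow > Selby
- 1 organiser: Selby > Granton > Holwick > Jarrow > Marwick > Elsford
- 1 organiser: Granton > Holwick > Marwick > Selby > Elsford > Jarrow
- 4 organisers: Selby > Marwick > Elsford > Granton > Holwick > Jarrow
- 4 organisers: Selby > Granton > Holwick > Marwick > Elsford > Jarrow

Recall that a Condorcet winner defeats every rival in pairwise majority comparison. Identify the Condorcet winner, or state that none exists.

Selby

Check each pair by majority over 13 ballots:
Holwick vs Elsford: Holwick, 8–5.
Holwick vs Jarrow: Holwick wins 13–0.
Holwick vs Marwick: Marwick, 7–6.
Holwick vs Selby: Selby wins 11–2.
Holwick vs Granton: Granton wins 13–0.
Elsford vs Jarrow: Elsford wins 10–3.
Elsford vs Marwick: Marwick, 13–0.
Elsford vs Selby: Selby wins 12–1.
Elsford vs Granton: Granton wins 8–5.
Jarrow–Marwick: Marwick 12–1.
Jarrow vs Selby: Selby, 12–1.
Jarrow–Granton: Granton 13–0.
Marwick vs Selby: Selby, 9–4.
Marwick vs Granton: Marwick wins 7–6.
Selby vs Granton: Selby, 9–4.
Only Selby has no losses; Selby is the Condorcet winner.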